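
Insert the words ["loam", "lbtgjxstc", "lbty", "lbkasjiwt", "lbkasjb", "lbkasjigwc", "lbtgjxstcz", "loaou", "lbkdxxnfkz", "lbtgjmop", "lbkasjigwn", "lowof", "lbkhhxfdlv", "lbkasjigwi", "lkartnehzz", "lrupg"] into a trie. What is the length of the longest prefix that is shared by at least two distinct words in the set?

9

The deepest shared node is where two words last agree before diverging.
"lbkasjigwc" and "lbkasjigwi" agree on "lbkasjigw" (9 characters) before diverging; nothing deeper is shared.
Longest shared-prefix length: 9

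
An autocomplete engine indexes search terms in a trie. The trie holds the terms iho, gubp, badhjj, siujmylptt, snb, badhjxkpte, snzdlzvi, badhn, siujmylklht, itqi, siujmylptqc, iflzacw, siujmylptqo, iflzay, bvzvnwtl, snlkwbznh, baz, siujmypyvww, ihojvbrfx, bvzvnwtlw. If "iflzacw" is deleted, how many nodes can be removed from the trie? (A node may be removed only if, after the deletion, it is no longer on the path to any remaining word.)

Walk "iflzacw" from the leaf back toward the root, removing each node that no remaining word uses.
The suffix "cw" (2 nodes) is used only by "iflzacw"; the node for "iflza" still has the child "y", so pruning stops there.
Nodes removed: 2

2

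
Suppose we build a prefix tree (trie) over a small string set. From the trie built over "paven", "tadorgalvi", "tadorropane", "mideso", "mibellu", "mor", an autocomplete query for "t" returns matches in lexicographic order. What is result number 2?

DFS of the "t" subtree visits, in order: "tadorgalvi", "tadorropane"
Position 2: tadorropane

tadorropane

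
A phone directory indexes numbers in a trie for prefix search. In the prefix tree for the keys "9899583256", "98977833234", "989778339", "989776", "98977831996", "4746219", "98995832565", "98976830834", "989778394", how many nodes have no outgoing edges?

8

A leaf is a node with no children — equivalently, the end of a word that is not a proper prefix of any other stored word.
Those words: "4746219", "98976830834", "989776", "98977831996", "98977833234", "989778339", "989778394", "98995832565"
Leaf count: 8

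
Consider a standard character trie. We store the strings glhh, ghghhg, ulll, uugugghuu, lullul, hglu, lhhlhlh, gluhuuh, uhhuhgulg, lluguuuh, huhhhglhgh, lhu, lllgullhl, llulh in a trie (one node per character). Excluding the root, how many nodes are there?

For each word, the new-node count is its length minus the longest prefix already in the trie:
  "glhh" → 4 new (g, l, h, h)
  "ghghhg" → prefix "g" already present; 5 new (h, g, h, h, g)
  "ulll" → 4 new (u, l, l, l)
  "uugugghuu" → prefix "u" already present; 8 new (u, g, u, g, g, h, u, u)
  "lullul" → 6 new (l, u, l, l, u, l)
  "hglu" → 4 new (h, g, l, u)
  "lhhlhlh" → prefix "l" already present; 6 new (h, h, l, h, l, h)
  "gluhuuh" → prefix "gl" already present; 5 new (u, h, u, u, h)
  "uhhuhgulg" → prefix "u" already present; 8 new (h, h, u, h, g, u, l, g)
  "lluguuuh" → prefix "l" already present; 7 new (l, u, g, u, u, u, h)
  "huhhhglhgh" → prefix "h" already present; 9 new (u, h, h, h, g, l, h, g, h)
  "lhu" → prefix "lh" already present; 1 new (u)
  "lllgullhl" → prefix "ll" already present; 7 new (l, g, u, l, l, h, l)
  "llulh" → prefix "llu" already present; 2 new (l, h)
Total nodes = 4 + 5 + 4 + 8 + 6 + 4 + 6 + 5 + 8 + 7 + 9 + 1 + 7 + 2 = 76

76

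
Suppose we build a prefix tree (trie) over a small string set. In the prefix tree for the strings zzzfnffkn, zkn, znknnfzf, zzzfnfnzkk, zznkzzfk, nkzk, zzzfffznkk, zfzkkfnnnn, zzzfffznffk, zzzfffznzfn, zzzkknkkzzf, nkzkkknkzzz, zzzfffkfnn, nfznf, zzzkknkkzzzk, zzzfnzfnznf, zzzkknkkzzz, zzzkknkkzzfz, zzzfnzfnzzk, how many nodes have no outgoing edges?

A leaf is a node with no children — equivalently, the end of a word that is not a proper prefix of any other stored word.
Those words: "nfznf", "nkzkkknkzzz", "zfzkkfnnnn", "zkn", "znknnfzf", "zznkzzfk", "zzzfffkfnn", "zzzfffznffk", "zzzfffznkk", "zzzfffznzfn", "zzzfnffkn", "zzzfnfnzkk", "zzzfnzfnznf", "zzzfnzfnzzk", "zzzkknkkzzfz", "zzzkknkkzzzk"
Leaf count: 16

16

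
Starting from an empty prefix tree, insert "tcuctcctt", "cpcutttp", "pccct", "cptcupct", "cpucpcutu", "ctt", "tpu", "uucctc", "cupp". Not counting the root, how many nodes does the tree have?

48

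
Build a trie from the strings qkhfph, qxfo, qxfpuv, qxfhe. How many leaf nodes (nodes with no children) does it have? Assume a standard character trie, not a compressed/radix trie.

4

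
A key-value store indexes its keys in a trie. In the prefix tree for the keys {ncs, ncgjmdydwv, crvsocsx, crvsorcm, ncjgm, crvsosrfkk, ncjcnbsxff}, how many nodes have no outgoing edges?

7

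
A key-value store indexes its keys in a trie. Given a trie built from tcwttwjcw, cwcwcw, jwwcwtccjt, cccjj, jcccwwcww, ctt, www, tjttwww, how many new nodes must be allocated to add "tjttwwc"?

Walking "tjttwwc" from the root, the first 6 characters ("tjttww") follow existing edges; "c" is the first miss.
So 7 − 6 = 1 new nodes.

1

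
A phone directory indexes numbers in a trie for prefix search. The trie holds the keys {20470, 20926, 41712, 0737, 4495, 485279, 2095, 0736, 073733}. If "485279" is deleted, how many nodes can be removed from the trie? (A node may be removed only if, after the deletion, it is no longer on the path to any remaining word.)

5

After clearing the end-marker at "485279", prune upward until reaching a node still needed by another word.
The suffix "85279" (5 nodes) is used only by "485279"; the node for "4" still has the child "1", so pruning stops there.
Nodes removed: 5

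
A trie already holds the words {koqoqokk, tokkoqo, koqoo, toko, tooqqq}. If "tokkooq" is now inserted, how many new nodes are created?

2

Walking "tokkooq" from the root, the first 5 characters ("tokko") follow existing edges; "o" is the first miss.
New nodes needed: |"tokkooq"| − 5 = 7 − 5 = 2.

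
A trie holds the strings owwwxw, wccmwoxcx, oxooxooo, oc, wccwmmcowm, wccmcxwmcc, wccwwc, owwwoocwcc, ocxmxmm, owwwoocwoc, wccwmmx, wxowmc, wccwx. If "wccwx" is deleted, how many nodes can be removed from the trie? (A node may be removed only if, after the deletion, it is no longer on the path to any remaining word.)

1

After clearing the end-marker at "wccwx", prune upward until reaching a node still needed by another word.
The suffix "x" (1 node) is used only by "wccwx"; the node for "wccw" still has the child "m", so pruning stops there.
Nodes removed: 1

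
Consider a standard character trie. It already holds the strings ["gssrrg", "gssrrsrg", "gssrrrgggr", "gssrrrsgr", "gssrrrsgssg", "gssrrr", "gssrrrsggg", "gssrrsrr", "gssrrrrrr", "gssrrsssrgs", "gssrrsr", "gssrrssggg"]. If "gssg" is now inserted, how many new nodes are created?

"gss" is already a path in the trie; the remaining "g" must be added.
So 4 − 3 = 1 new nodes.

1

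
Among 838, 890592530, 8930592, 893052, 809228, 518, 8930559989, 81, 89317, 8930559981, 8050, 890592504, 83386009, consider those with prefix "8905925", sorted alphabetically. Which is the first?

890592504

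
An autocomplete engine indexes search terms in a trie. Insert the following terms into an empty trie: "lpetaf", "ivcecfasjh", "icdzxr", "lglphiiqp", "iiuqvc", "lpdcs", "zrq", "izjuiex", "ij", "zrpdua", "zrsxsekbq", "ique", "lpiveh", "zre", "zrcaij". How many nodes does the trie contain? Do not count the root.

70

Insert word by word; a character creates a node only if that edge doesn't already exist:
  "lpetaf" → 6 new (l, p, e, t, a, f)
  "ivcecfasjh" → 10 new (i, v, c, e, c, f, a, s, j, h)
  "icdzxr" → prefix "i" already present; 5 new (c, d, z, x, r)
  "lglphiiqp" → prefix "l" already present; 8 new (g, l, p, h, i, i, q, p)
  "iiuqvc" → prefix "i" already present; 5 new (i, u, q, v, c)
  "lpdcs" → prefix "lp" already present; 3 new (d, c, s)
  "zrq" → 3 new (z, r, q)
  "izjuiex" → prefix "i" already present; 6 new (z, j, u, i, e, x)
  "ij" → prefix "i" already present; 1 new (j)
  "zrpdua" → prefix "zr" already present; 4 new (p, d, u, a)
  "zrsxsekbq" → prefix "zr" already present; 7 new (s, x, s, e, k, b, q)
  "ique" → prefix "i" already present; 3 new (q, u, e)
  "lpiveh" → prefix "lp" already present; 4 new (i, v, e, h)
  "zre" → prefix "zr" already present; 1 new (e)
  "zrcaij" → prefix "zr" already present; 4 new (c, a, i, j)
Total nodes = 6 + 10 + 5 + 8 + 5 + 3 + 3 + 6 + 1 + 4 + 7 + 3 + 4 + 1 + 4 = 70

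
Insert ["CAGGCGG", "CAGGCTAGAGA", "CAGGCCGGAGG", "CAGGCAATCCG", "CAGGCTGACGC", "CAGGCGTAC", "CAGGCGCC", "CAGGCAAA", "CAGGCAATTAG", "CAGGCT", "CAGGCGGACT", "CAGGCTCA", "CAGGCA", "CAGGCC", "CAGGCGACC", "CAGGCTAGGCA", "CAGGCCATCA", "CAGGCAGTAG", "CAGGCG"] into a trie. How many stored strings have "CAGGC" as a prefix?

Filter for entries beginning with "CAGGC":
Words under "CAGGC": CAGGCA, CAGGCAAA, CAGGCAATCCG, CAGGCAATTAG, CAGGCAGTAG, CAGGCC, CAGGCCATCA, CAGGCCGGAGG, CAGGCG, CAGGCGACC, CAGGCGCC, CAGGCGG, CAGGCGGACT, CAGGCGTAC, CAGGCT, CAGGCTAGAGA, CAGGCTAGGCA, CAGGCTCA, CAGGCTGACGC
Count: 19

19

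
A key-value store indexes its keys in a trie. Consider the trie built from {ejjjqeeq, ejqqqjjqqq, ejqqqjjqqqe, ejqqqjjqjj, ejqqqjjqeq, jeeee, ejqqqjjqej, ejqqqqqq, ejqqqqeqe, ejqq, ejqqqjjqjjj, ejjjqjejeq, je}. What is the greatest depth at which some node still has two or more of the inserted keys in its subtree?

Equivalently: take the maximum, over all pairs, of their longest common prefix length.
e.g. "ejqqqjjqjj" and "ejqqqjjqjjj" share the prefix "ejqqqjjqjj" of length 10; no pair shares a longer one.
Longest shared-prefix length: 10

10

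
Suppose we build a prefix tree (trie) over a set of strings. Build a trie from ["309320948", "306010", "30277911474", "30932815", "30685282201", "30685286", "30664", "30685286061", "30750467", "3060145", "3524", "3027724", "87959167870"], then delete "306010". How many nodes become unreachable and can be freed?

Walk "306010" from the leaf back toward the root, removing each node that no remaining word uses.
The suffix "0" (1 node) is used only by "306010"; the node for "30601" still has the child "4", so pruning stops there.
Nodes removed: 1

1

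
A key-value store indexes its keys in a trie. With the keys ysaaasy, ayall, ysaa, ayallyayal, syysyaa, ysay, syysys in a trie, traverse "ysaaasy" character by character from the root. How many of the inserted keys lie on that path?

Traverse "ysaaasy" character by character; count nodes along the way that are marked as word ends.
Prefixes of the query that are stored words: "ysaa", "ysaaasy"
Count: 2

2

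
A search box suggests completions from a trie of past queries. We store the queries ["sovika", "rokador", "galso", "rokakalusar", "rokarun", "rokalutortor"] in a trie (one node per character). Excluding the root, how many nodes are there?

36

For each word, the new-node count is its length minus the longest prefix already in the trie:
  "sovika" → 6 new (s, o, v, i, k, a)
  "rokador" → 7 new (r, o, k, a, d, o, r)
  "galso" → 5 new (g, a, l, s, o)
  "rokakalusar" → prefix "roka" already present; 7 new (k, a, l, u, s, a, r)
  "rokarun" → prefix "roka" already present; 3 new (r, u, n)
  "rokalutortor" → prefix "roka" already present; 8 new (l, u, t, o, r, t, o, r)
Total nodes = 6 + 7 + 5 + 7 + 3 + 8 = 36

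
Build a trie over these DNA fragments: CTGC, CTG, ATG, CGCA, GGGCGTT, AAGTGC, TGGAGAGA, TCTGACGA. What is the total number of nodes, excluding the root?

Count nodes per top-level branch (shared prefixes stored once):
  'A'-branch (AAGTGC, ATG): 8 nodes
  'C'-branch (CGCA, CTG, CTGC): 7 nodes
  'G'-branch (GGGCGTT): 7 nodes
  'T'-branch (TCTGACGA, TGGAGAGA): 15 nodes
Sum: 37

37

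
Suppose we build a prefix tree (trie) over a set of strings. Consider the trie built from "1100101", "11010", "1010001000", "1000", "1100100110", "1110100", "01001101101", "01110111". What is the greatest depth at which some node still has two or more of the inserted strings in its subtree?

6

Look for the deepest trie node that still has at least two words in its subtree.
e.g. "1100100110" and "1100101" share the prefix "110010" of length 6; no pair shares a longer one.
Longest shared-prefix length: 6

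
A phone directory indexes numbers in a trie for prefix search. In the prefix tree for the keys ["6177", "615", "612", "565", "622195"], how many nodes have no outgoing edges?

Leaves are exactly the stored words that no other stored word extends.
Those words: "565", "612", "615", "6177", "622195"
Leaf count: 5

5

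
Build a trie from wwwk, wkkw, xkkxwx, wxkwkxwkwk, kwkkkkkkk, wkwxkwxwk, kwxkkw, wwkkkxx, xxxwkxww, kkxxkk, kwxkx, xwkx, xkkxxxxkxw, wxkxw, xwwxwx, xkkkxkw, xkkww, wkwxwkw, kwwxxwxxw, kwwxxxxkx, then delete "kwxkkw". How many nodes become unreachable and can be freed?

2

After clearing the end-marker at "kwxkkw", prune upward until reaching a node still needed by another word.
The suffix "kw" (2 nodes) is used only by "kwxkkw"; the node for "kwxk" still has the child "x", so pruning stops there.
Nodes removed: 2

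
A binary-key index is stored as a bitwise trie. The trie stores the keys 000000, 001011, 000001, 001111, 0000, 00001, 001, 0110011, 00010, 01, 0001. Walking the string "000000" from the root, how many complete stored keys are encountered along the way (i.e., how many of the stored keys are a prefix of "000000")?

2

Check each prefix of "000000" against the stored set — each match is an end-marker on the path.
Prefixes of the query that are stored words: "0000", "000000"
Count: 2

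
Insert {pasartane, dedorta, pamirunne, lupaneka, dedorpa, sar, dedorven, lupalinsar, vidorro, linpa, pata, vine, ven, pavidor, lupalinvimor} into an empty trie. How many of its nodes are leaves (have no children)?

15

A leaf is a node with no children — equivalently, the end of a word that is not a proper prefix of any other stored word.
Those words: "dedorpa", "dedorta", "dedorven", "linpa", "lupalinsar", "lupalinvimor", "lupaneka", "pamirunne", "pasartane", "pata", "pavidor", "sar", "ven", "vidorro", "vine"
Leaf count: 15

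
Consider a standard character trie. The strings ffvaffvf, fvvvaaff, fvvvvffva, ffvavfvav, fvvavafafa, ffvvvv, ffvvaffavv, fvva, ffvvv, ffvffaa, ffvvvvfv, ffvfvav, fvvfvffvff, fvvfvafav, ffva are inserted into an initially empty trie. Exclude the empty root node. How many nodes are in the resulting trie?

For each word, the new-node count is its length minus the longest prefix already in the trie:
  "ffvaffvf" → 8 new (f, f, v, a, f, f, v, f)
  "fvvvaaff" → prefix "f" already present; 7 new (v, v, v, a, a, f, f)
  "fvvvvffva" → prefix "fvvv" already present; 5 new (v, f, f, v, a)
  "ffvavfvav" → prefix "ffva" already present; 5 new (v, f, v, a, v)
  "fvvavafafa" → prefix "fvv" already present; 7 new (a, v, a, f, a, f, a)
  "ffvvvv" → prefix "ffv" already present; 3 new (v, v, v)
  "ffvvaffavv" → prefix "ffvv" already present; 6 new (a, f, f, a, v, v)
  "fvva" → prefix "fvva" already present; 0 new (none)
  "ffvvv" → prefix "ffvvv" already present; 0 new (none)
  "ffvffaa" → prefix "ffv" already present; 4 new (f, f, a, a)
  "ffvvvvfv" → prefix "ffvvvv" already present; 2 new (f, v)
  "ffvfvav" → prefix "ffvf" already present; 3 new (v, a, v)
  "fvvfvffvff" → prefix "fvv" already present; 7 new (f, v, f, f, v, f, f)
  "fvvfvafav" → prefix "fvvfv" already present; 4 new (a, f, a, v)
  "ffva" → prefix "ffva" already present; 0 new (none)
Total nodes = 8 + 7 + 5 + 5 + 7 + 3 + 6 + 0 + 0 + 4 + 2 + 3 + 7 + 4 + 0 = 61

61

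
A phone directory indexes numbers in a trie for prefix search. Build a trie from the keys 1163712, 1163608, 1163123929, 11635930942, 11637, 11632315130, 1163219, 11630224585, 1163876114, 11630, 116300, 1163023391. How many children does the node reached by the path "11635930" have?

1

Walk "11635930" from the root, arriving at one node.
Characters that immediately follow "11635930" among the stored strings: {9}.
That node has 1 child edge.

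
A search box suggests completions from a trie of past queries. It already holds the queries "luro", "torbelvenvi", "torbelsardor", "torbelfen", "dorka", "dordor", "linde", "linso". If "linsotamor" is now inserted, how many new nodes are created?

5

The longest prefix of "linsotamor" already in the trie is "linso" (length 5).
Each of the 5 remaining characters creates one node.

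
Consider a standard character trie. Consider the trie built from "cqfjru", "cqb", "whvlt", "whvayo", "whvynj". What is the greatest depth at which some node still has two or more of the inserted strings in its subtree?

3

Equivalently: take the maximum, over all pairs, of their longest common prefix length.
e.g. "whvayo" and "whvlt" share the prefix "whv" of length 3; no pair shares a longer one.
Longest shared-prefix length: 3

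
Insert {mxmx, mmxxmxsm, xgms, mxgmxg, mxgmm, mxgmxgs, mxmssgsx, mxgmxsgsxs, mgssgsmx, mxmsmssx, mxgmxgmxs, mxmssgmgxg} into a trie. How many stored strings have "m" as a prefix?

Filter for entries beginning with "m":
Matches: "mgssgsmx", "mmxxmxsm", "mxgmm", "mxgmxg", "mxgmxgmxs", "mxgmxgs", "mxgmxsgsxs", "mxmsmssx", "mxmssgmgxg", "mxmssgsx", "mxmx"
Count: 11

11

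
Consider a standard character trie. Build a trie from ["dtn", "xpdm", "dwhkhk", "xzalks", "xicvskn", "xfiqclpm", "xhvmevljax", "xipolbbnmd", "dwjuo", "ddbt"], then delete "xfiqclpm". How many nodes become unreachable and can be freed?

A node on "xfiqclpm"'s path can go only if nothing else ends at it or branches off below it.
The suffix "fiqclpm" (7 nodes) is used only by "xfiqclpm"; the node for "x" still has the child "p", so pruning stops there.
Nodes removed: 7

7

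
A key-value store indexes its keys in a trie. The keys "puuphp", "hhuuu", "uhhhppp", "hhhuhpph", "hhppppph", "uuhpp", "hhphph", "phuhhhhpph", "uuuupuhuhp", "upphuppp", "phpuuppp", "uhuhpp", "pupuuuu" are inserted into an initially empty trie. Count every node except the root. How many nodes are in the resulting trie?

76

Trace insertions, counting only characters that open a new branch:
  "puuphp" → 6 new (p, u, u, p, h, p)
  "hhuuu" → 5 new (h, h, u, u, u)
  "uhhhppp" → 7 new (u, h, h, h, p, p, p)
  "hhhuhpph" → prefix "hh" already present; 6 new (h, u, h, p, p, h)
  "hhppppph" → prefix "hh" already present; 6 new (p, p, p, p, p, h)
  "uuhpp" → prefix "u" already present; 4 new (u, h, p, p)
  "hhphph" → prefix "hhp" already present; 3 new (h, p, h)
  "phuhhhhpph" → prefix "p" already present; 9 new (h, u, h, h, h, h, p, p, h)
  "uuuupuhuhp" → prefix "uu" already present; 8 new (u, u, p, u, h, u, h, p)
  "upphuppp" → prefix "u" already present; 7 new (p, p, h, u, p, p, p)
  "phpuuppp" → prefix "ph" already present; 6 new (p, u, u, p, p, p)
  "uhuhpp" → prefix "uh" already present; 4 new (u, h, p, p)
  "pupuuuu" → prefix "pu" already present; 5 new (p, u, u, u, u)
Total nodes = 6 + 5 + 7 + 6 + 6 + 4 + 3 + 9 + 8 + 7 + 6 + 4 + 5 = 76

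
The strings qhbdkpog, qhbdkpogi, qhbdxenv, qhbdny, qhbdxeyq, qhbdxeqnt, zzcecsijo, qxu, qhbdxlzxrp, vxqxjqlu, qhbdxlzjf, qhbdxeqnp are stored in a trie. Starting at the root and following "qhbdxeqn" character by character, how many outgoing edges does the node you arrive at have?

The children of the "qhbdxeqn" node are the distinct next characters among strings starting with "qhbdxeqn".
Distinct next characters after "qhbdxeqn": p, t.
That node has 2 child edges.

2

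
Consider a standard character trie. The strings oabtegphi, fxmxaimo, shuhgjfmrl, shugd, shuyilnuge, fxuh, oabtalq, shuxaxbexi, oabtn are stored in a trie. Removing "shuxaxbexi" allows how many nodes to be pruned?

7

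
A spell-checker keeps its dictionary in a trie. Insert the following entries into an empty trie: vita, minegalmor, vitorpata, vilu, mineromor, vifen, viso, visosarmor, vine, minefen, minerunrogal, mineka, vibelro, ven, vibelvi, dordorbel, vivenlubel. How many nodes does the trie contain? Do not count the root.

78

Insert word by word; a character creates a node only if that edge doesn't already exist:
  "vita" → 4 new (v, i, t, a)
  "minegalmor" → 10 new (m, i, n, e, g, a, l, m, o, r)
  "vitorpata" → prefix "vit" already present; 6 new (o, r, p, a, t, a)
  "vilu" → prefix "vi" already present; 2 new (l, u)
  "mineromor" → prefix "mine" already present; 5 new (r, o, m, o, r)
  "vifen" → prefix "vi" already present; 3 new (f, e, n)
  "viso" → prefix "vi" already present; 2 new (s, o)
  "visosarmor" → prefix "viso" already present; 6 new (s, a, r, m, o, r)
  "vine" → prefix "vi" already present; 2 new (n, e)
  "minefen" → prefix "mine" already present; 3 new (f, e, n)
  "minerunrogal" → prefix "miner" already present; 7 new (u, n, r, o, g, a, l)
  "mineka" → prefix "mine" already present; 2 new (k, a)
  "vibelro" → prefix "vi" already present; 5 new (b, e, l, r, o)
  "ven" → prefix "v" already present; 2 new (e, n)
  "vibelvi" → prefix "vibel" already present; 2 new (v, i)
  "dordorbel" → 9 new (d, o, r, d, o, r, b, e, l)
  "vivenlubel" → prefix "vi" already present; 8 new (v, e, n, l, u, b, e, l)
Total nodes = 4 + 10 + 6 + 2 + 5 + 3 + 2 + 6 + 2 + 3 + 7 + 2 + 5 + 2 + 2 + 9 + 8 = 78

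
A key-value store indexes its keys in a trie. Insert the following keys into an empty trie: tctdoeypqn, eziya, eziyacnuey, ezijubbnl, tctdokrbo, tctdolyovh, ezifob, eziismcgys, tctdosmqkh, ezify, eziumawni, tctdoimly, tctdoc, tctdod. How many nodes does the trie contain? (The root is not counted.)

Insert word by word; a character creates a node only if that edge doesn't already exist:
  "tctdoeypqn" → 10 new (t, c, t, d, o, e, y, p, q, n)
  "eziya" → 5 new (e, z, i, y, a)
  "eziyacnuey" → prefix "eziya" already present; 5 new (c, n, u, e, y)
  "ezijubbnl" → prefix "ezi" already present; 6 new (j, u, b, b, n, l)
  "tctdokrbo" → prefix "tctdo" already present; 4 new (k, r, b, o)
  "tctdolyovh" → prefix "tctdo" already present; 5 new (l, y, o, v, h)
  "ezifob" → prefix "ezi" already present; 3 new (f, o, b)
  "eziismcgys" → prefix "ezi" already present; 7 new (i, s, m, c, g, y, s)
  "tctdosmqkh" → prefix "tctdo" already present; 5 new (s, m, q, k, h)
  "ezify" → prefix "ezif" already present; 1 new (y)
  "eziumawni" → prefix "ezi" already present; 6 new (u, m, a, w, n, i)
  "tctdoimly" → prefix "tctdo" already present; 4 new (i, m, l, y)
  "tctdoc" → prefix "tctdo" already present; 1 new (c)
  "tctdod" → prefix "tctdo" already present; 1 new (d)
Total nodes = 10 + 5 + 5 + 6 + 4 + 5 + 3 + 7 + 5 + 1 + 6 + 4 + 1 + 1 = 63

63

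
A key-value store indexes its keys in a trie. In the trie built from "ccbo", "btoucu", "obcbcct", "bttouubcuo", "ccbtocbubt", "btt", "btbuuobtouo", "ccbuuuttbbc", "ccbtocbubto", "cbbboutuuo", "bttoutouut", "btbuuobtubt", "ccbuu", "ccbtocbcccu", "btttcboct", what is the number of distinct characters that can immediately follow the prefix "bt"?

Walk "bt" from the root, arriving at one node.
Characters that immediately follow "bt" among the stored strings: {b, o, t}.
That node has 3 child edges.

3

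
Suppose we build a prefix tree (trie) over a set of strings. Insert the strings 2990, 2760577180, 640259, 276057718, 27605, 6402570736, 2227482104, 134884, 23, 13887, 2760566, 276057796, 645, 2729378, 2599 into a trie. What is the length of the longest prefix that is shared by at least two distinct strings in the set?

Look for the deepest trie node that still has at least two words in its subtree.
e.g. "276057718" and "2760577180" share the prefix "276057718" of length 9; no pair shares a longer one.
Longest shared-prefix length: 9

9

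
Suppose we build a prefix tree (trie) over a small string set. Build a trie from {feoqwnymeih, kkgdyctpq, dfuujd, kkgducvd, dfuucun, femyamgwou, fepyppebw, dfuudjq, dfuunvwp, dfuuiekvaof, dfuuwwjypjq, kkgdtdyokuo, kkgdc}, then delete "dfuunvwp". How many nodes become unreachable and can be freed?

4

A node on "dfuunvwp"'s path can go only if nothing else ends at it or branches off below it.
The suffix "nvwp" (4 nodes) is used only by "dfuunvwp"; the node for "dfuu" still has the child "j", so pruning stops there.
Nodes removed: 4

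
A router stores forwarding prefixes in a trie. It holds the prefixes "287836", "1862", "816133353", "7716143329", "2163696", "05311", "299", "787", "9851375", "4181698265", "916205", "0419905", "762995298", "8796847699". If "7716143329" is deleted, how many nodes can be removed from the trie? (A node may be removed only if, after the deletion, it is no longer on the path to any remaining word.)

9

After clearing the end-marker at "7716143329", prune upward until reaching a node still needed by another word.
The suffix "716143329" (9 nodes) is used only by "7716143329"; the node for "7" still has the child "8", so pruning stops there.
Nodes removed: 9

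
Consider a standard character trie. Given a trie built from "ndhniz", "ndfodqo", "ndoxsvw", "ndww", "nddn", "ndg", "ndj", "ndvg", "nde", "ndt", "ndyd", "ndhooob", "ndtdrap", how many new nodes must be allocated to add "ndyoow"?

Walking "ndyoow" from the root, the first 3 characters ("ndy") follow existing edges; "o" is the first miss.
So 6 − 3 = 3 new nodes.

3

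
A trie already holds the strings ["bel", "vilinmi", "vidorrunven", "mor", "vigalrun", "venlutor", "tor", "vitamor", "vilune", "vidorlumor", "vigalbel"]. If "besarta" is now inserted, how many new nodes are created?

Walking "besarta" from the root, the first 2 characters ("be") follow existing edges; "s" is the first miss.
New nodes needed: |"besarta"| − 2 = 7 − 2 = 5.

5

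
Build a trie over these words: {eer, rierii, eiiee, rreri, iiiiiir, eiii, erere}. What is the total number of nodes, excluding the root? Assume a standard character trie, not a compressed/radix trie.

29

Count nodes per top-level branch (shared prefixes stored once):
  'e'-branch (eer, eiiee, eiii, erere): 12 nodes
  'i'-branch (iiiiiir): 7 nodes
  'r'-branch (rierii, rreri): 10 nodes
Sum: 29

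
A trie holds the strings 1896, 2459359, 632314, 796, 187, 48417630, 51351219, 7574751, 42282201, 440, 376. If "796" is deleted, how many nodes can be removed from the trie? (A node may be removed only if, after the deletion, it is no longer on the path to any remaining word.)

A node on "796"'s path can go only if nothing else ends at it or branches off below it.
The suffix "96" (2 nodes) is used only by "796"; the node for "7" still has the child "5", so pruning stops there.
Nodes removed: 2

2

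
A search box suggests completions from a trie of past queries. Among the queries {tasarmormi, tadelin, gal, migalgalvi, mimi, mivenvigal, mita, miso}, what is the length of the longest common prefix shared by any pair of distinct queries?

2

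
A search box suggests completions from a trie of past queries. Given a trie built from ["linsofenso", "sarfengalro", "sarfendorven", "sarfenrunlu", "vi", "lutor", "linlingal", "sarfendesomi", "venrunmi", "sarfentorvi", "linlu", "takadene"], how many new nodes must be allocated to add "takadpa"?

2

"takad" is already a path in the trie; the remaining "pa" must be added.
Each of the 2 remaining characters creates one node.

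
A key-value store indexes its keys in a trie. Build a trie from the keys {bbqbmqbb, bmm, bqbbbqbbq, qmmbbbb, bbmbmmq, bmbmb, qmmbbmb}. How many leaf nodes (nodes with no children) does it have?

A leaf is a node with no children — equivalently, the end of a word that is not a proper prefix of any other stored word.
Those words: "bbmbmmq", "bbqbmqbb", "bmbmb", "bmm", "bqbbbqbbq", "qmmbbbb", "qmmbbmb"
Leaf count: 7

7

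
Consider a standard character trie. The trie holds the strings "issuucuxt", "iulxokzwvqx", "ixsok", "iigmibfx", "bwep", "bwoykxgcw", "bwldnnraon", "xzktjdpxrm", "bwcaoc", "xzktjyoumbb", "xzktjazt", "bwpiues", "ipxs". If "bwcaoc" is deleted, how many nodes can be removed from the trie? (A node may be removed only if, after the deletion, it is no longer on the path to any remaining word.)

After clearing the end-marker at "bwcaoc", prune upward until reaching a node still needed by another word.
The suffix "caoc" (4 nodes) is used only by "bwcaoc"; the node for "bw" still has the child "e", so pruning stops there.
Nodes removed: 4

4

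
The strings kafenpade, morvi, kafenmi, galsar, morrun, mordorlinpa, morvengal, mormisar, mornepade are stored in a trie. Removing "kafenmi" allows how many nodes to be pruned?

2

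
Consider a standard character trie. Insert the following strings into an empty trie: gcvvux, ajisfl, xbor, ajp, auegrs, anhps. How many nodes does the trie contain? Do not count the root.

Count nodes per top-level branch (shared prefixes stored once):
  'a'-branch (ajisfl, ajp, anhps, auegrs): 16 nodes
  'g'-branch (gcvvux): 6 nodes
  'x'-branch (xbor): 4 nodes
Sum: 26

26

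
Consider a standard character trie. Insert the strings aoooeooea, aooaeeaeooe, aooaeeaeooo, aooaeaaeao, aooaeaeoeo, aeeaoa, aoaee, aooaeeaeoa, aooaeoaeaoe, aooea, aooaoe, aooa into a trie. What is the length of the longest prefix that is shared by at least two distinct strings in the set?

10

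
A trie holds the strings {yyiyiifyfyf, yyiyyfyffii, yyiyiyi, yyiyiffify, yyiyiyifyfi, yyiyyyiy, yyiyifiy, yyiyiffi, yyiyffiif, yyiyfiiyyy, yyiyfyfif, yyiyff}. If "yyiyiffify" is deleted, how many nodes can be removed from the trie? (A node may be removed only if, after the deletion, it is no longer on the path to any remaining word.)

A node on "yyiyiffify"'s path can go only if nothing else ends at it or branches off below it.
The suffix "fy" (2 nodes) is used only by "yyiyiffify"; "yyiyiffi" is itself a stored word, so pruning stops there.
Nodes removed: 2

2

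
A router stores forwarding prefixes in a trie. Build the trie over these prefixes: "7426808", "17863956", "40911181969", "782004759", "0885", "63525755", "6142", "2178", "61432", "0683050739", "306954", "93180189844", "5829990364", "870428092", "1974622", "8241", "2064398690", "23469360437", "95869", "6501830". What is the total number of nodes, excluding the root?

138

Insert word by word; a character creates a node only if that edge doesn't already exist:
  "7426808" → 7 new (7, 4, 2, 6, 8, 0, 8)
  "17863956" → 8 new (1, 7, 8, 6, 3, 9, 5, 6)
  "40911181969" → 11 new (4, 0, 9, 1, 1, 1, 8, 1, 9, 6, 9)
  "782004759" → prefix "7" already present; 8 new (8, 2, 0, 0, 4, 7, 5, 9)
  "0885" → 4 new (0, 8, 8, 5)
  "63525755" → 8 new (6, 3, 5, 2, 5, 7, 5, 5)
  "6142" → prefix "6" already present; 3 new (1, 4, 2)
  "2178" → 4 new (2, 1, 7, 8)
  "61432" → prefix "614" already present; 2 new (3, 2)
  "0683050739" → prefix "0" already present; 9 new (6, 8, 3, 0, 5, 0, 7, 3, 9)
  "306954" → 6 new (3, 0, 6, 9, 5, 4)
  "93180189844" → 11 new (9, 3, 1, 8, 0, 1, 8, 9, 8, 4, 4)
  "5829990364" → 10 new (5, 8, 2, 9, 9, 9, 0, 3, 6, 4)
  "870428092" → 9 new (8, 7, 0, 4, 2, 8, 0, 9, 2)
  "1974622" → prefix "1" already present; 6 new (9, 7, 4, 6, 2, 2)
  "8241" → prefix "8" already present; 3 new (2, 4, 1)
  "2064398690" → prefix "2" already present; 9 new (0, 6, 4, 3, 9, 8, 6, 9, 0)
  "23469360437" → prefix "2" already present; 10 new (3, 4, 6, 9, 3, 6, 0, 4, 3, 7)
  "95869" → prefix "9" already present; 4 new (5, 8, 6, 9)
  "6501830" → prefix "6" already present; 6 new (5, 0, 1, 8, 3, 0)
Total nodes = 7 + 8 + 11 + 8 + 4 + 8 + 3 + 4 + 2 + 9 + 6 + 11 + 10 + 9 + 6 + 3 + 9 + 10 + 4 + 6 = 138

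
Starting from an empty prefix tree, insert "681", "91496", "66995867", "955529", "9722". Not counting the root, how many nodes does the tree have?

Insert word by word; a character creates a node only if that edge doesn't already exist:
  "681" → 3 new (6, 8, 1)
  "91496" → 5 new (9, 1, 4, 9, 6)
  "66995867" → prefix "6" already present; 7 new (6, 9, 9, 5, 8, 6, 7)
  "955529" → prefix "9" already present; 5 new (5, 5, 5, 2, 9)
  "9722" → prefix "9" already present; 3 new (7, 2, 2)
Total nodes = 3 + 5 + 7 + 5 + 3 = 23

23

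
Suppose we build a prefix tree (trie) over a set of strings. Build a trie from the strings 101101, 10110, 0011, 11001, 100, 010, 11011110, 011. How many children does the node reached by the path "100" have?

0

The children of the "100" node are the distinct next characters among strings starting with "100".
No stored string extends past "100".
That node has 0 child edges.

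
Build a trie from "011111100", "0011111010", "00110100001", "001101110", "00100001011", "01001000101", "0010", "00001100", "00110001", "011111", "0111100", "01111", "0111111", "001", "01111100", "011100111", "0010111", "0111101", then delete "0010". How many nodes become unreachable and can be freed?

0

After clearing the end-marker at "0010", prune upward until reaching a node still needed by another word.
Every node on "0010" is still needed (e.g. by "00100001011"), so nothing is freed.
Nodes removed: 0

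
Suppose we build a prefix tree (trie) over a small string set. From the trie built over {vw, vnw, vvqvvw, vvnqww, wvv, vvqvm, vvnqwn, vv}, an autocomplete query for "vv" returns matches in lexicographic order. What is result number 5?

Words with prefix "vv", in lexicographic order: "vv", "vvnqwn", "vvnqww", "vvqvm", "vvqvvw"
The 5th is vvqvvw.

vvqvvw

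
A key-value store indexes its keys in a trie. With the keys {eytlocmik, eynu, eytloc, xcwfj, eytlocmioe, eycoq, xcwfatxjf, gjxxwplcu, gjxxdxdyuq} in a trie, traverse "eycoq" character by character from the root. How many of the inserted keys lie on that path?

Check each prefix of "eycoq" against the stored set — each match is an end-marker on the path.
Prefixes of the query that are stored words: "eycoq"
Count: 1

1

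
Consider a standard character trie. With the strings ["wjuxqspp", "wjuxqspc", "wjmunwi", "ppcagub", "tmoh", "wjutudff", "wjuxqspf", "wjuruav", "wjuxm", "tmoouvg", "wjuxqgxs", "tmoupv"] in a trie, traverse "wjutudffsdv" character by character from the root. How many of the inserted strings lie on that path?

1

Check each prefix of "wjutudffsdv" against the stored set — each match is an end-marker on the path.
Prefixes of the query that are stored words: "wjutudff"
Count: 1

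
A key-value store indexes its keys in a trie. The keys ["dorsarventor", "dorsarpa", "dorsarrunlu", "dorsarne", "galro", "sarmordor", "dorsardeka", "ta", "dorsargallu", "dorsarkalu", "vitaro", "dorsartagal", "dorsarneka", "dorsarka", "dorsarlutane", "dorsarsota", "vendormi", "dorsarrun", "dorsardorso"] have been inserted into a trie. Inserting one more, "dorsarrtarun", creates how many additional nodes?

Walking "dorsarrtarun" from the root, the first 7 characters ("dorsarr") follow existing edges; "t" is the first miss.
New nodes needed: |"dorsarrtarun"| − 7 = 12 − 7 = 5.

5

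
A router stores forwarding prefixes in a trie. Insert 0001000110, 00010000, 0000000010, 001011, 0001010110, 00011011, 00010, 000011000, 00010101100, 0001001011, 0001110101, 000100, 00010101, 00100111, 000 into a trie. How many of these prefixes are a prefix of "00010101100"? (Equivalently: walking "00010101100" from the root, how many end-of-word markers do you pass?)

Check each prefix of "00010101100" against the stored set — each match is an end-marker on the path.
Prefixes of the query that are stored words: "000", "00010", "00010101", "0001010110", "00010101100"
Count: 5

5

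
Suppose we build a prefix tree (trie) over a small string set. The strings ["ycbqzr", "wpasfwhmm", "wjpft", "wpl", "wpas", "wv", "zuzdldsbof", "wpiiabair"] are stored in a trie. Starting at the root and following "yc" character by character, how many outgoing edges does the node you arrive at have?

1

Walk "yc" from the root, arriving at one node.
Distinct next characters after "yc": b.
That node has 1 child edge.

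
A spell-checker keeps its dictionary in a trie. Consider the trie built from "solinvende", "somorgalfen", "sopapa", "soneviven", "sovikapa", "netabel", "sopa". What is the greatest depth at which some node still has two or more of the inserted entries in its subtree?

4

Look for the deepest trie node that still has at least two words in its subtree.
e.g. "sopa" and "sopapa" share the prefix "sopa" of length 4; no pair shares a longer one.
Longest shared-prefix length: 4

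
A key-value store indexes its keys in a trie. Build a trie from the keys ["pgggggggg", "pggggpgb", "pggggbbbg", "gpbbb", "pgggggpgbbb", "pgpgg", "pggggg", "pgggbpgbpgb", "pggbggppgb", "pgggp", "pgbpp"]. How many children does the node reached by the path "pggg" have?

3

The children of the "pggg" node are the distinct next characters among strings starting with "pggg".
Characters that immediately follow "pggg" among the stored strings: {b, g, p}.
That node has 3 child edges.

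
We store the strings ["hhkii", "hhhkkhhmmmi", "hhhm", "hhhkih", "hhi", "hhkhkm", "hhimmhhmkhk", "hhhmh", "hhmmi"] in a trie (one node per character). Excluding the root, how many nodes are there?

33

Trie structure (* marks end of a word):
(root)
└─ h
   └─ h
      ├─ h
      │  ├─ k
      │  │  ├─ i
      │  │  │  └─ h *
      │  │  └─ k
      │  │     └─ h
      │  │        └─ h
      │  │           └─ m
      │  │              └─ m
      │  │                 └─ m
      │  │                    └─ i *
      │  └─ m *
      │     └─ h *
      ├─ i *
      │  └─ m
      │     └─ m
      │        └─ h
      │           └─ h
      │              └─ m
      │                 └─ k
      │                    └─ h
      │                       └─ k *
      ├─ k
      │  ├─ h
      │  │  └─ k
      │  │     └─ m *
      │  └─ i
      │     └─ i *
      └─ m
         └─ m
            └─ i *
Counting every labelled node above: 33.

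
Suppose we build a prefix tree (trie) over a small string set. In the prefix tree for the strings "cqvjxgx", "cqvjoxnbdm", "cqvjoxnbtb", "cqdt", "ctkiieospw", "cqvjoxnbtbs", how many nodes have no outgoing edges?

Leaves are exactly the stored words that no other stored word extends.
Those words: "cqdt", "cqvjoxnbdm", "cqvjoxnbtbs", "cqvjxgx", "ctkiieospw"
Leaf count: 5

5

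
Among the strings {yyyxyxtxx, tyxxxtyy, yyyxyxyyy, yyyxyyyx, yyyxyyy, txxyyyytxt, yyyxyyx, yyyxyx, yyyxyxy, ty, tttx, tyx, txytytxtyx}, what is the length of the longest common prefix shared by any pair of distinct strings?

The deepest shared node is where two words last agree before diverging.
e.g. "yyyxyxy" and "yyyxyxyyy" share the prefix "yyyxyxy" of length 7; no pair shares a longer one.
Longest shared-prefix length: 7

7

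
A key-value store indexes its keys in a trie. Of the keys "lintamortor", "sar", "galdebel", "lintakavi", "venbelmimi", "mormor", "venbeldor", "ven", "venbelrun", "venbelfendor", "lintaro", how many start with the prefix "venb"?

Filter for entries beginning with "venb":
Matches: "venbeldor", "venbelfendor", "venbelmimi", "venbelrun"
Count: 4

4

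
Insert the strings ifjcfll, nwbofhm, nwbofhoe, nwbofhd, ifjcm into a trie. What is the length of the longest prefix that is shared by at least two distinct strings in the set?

6

Equivalently: take the maximum, over all pairs, of their longest common prefix length.
"nwbofhd" and "nwbofhm" agree on "nwbofh" (6 characters) before diverging; nothing deeper is shared.
Longest shared-prefix length: 6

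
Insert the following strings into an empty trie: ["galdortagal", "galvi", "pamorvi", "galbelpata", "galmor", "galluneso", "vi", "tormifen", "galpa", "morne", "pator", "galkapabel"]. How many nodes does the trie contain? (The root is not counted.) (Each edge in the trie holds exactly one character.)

63

Insert word by word; a character creates a node only if that edge doesn't already exist:
  "galdortagal" → 11 new (g, a, l, d, o, r, t, a, g, a, l)
  "galvi" → prefix "gal" already present; 2 new (v, i)
  "pamorvi" → 7 new (p, a, m, o, r, v, i)
  "galbelpata" → prefix "gal" already present; 7 new (b, e, l, p, a, t, a)
  "galmor" → prefix "gal" already present; 3 new (m, o, r)
  "galluneso" → prefix "gal" already present; 6 new (l, u, n, e, s, o)
  "vi" → 2 new (v, i)
  "tormifen" → 8 new (t, o, r, m, i, f, e, n)
  "galpa" → prefix "gal" already present; 2 new (p, a)
  "morne" → 5 new (m, o, r, n, e)
  "pator" → prefix "pa" already present; 3 new (t, o, r)
  "galkapabel" → prefix "gal" already present; 7 new (k, a, p, a, b, e, l)
Total nodes = 11 + 2 + 7 + 7 + 3 + 6 + 2 + 8 + 2 + 5 + 3 + 7 = 63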